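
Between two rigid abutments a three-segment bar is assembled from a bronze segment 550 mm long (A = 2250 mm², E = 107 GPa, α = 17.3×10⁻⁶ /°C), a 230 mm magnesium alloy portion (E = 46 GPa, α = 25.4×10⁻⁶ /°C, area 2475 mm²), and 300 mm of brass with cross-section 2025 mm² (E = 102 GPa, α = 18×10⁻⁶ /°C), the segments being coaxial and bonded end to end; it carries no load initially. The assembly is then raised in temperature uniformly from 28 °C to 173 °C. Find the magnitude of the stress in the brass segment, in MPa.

Free thermal expansion of the whole bar: Σ αᵢΔT Lᵢ = 17.3×10⁻⁶×145×550 + 25.4×10⁻⁶×145×230 + 18×10⁻⁶×145×300 = 3.01 mm.
The walls prevent any net length change, so an axial force P (same in every segment) develops. Compatibility: P · Σ Lᵢ/(AᵢEᵢ) = δ_free.
Σ Lᵢ/(AᵢEᵢ) = 550/(2250×107×10³) + 230/(2475×46×10³) + 300/(2025×102×10³) = 5.757×10⁻⁶ mm/N.
Hence P = δ_free / Σ(L/AE) = 3.01/5.757×10⁻⁶ = 522.8 kN (compressive).
σ_{brass} = P / A = 522800 / 2025 = 258.2 MPa.

σ ≈ 258 MPa (compressive)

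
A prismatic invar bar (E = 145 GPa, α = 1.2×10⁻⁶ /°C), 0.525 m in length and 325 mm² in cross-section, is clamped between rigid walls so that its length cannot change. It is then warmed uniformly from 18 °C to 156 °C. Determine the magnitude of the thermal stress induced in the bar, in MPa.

The supports are rigid, so the total axial strain is zero. The restrained thermal strain is ε = αΔT = 1.2×10⁻⁶ × 138 = 165.6×10⁻⁶.
σ = EαΔT = 145×10³ × 1.2×10⁻⁶ × 138 = 24.01 MPa (compressive; the bar is trying to expand).

σ ≈ 24 MPa (compressive)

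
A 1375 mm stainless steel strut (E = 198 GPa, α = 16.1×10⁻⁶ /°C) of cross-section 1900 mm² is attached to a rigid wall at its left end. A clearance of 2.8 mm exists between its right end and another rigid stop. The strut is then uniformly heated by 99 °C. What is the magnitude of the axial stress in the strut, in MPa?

σ ≈ 0 MPa

Free thermal elongation = αΔT L = 16.1×10⁻⁶ × 99 × 1375 = 2.192 mm.
This is smaller than the 2.8 mm clearance, so the strut expands freely without reaching the stop — the stress is zero.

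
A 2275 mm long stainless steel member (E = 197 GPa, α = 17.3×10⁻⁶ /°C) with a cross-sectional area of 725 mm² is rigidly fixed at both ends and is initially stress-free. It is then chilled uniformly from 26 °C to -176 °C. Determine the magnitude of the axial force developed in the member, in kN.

Full restraint means ε = 0, so the stress is σ = EαΔT = 197×10³ × 17.3×10⁻⁶ × 202 = 688.4 MPa.
P = AEαΔT = 725 × 197×10³ × 17.3×10⁻⁶ × 202 = 499.1 kN (tensile).

P ≈ 499 kN (tensile)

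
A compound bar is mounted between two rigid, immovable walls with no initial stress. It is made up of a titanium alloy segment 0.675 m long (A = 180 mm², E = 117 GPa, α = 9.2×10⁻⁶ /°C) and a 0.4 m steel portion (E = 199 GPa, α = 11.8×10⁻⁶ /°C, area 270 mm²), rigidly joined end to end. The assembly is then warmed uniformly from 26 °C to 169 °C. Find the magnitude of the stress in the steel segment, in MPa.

Free thermal expansion of the whole bar: Σ αᵢΔT Lᵢ = 9.2×10⁻⁶×143×675 + 11.8×10⁻⁶×143×400 = 1.563 mm.
The walls prevent any net length change, so an axial force P (same in every segment) develops. Compatibility: P · Σ Lᵢ/(AᵢEᵢ) = δ_free.
The series flexibility is Σ Lᵢ/(AᵢEᵢ) = 675/(180×117×10³) + 400/(270×199×10³) = 3.95×10⁻⁵ mm/N.
P = 1.563 / 3.95×10⁻⁵ = 39570 N = 39.57 kN, compressive.
σ_{steel} = P / A = 39570 / 270 = 146.6 MPa.

σ ≈ 147 MPa (compressive)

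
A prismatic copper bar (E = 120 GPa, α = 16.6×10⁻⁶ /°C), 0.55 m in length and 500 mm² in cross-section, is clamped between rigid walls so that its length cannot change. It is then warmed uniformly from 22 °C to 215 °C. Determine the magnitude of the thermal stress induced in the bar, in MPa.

σ ≈ 384 MPa (compressive)

With length fixed, the mechanical strain must cancel the thermal strain αΔT = 16.6×10⁻⁶ × 193 = 3203.8×10⁻⁶.
The stress required to suppress this strain is σ = Eε = 120×10³ × 3203.8×10⁻⁶ = 384.5 MPa, compressive since the bar is trying to expand.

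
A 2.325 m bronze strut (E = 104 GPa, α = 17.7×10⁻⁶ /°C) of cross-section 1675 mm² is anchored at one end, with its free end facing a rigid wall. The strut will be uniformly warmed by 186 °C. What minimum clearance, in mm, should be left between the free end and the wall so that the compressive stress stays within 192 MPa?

g ≈ 3.36 mm

With no wall the strut would lengthen by αΔT L = 17.7×10⁻⁶ × 186 × 2325 = 7.654 mm.
A stress of 192 MPa corresponds to the wall pushing the strut back by σL/E = 192×2325/(104×10³) = 4.292 mm.
The gap must absorb the remainder: g_min = 7.654 − 4.292 = 3.362 mm.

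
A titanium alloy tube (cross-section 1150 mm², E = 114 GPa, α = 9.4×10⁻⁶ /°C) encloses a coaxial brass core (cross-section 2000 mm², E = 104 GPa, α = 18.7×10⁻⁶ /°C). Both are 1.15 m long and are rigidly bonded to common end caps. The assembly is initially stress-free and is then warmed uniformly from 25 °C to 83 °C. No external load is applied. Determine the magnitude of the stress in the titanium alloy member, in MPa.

σ ≈ 37.7 MPa (tensile)

Equilibrium of a rigid end plate with no external load gives equal and opposite internal forces ±P in the two members. Since α_{brass} > α_{titanium alloy}, heating drives the brass into compression and the titanium alloy into tension.
Setting the final lengths equal and cancelling L: (α₁ − α₂)ΔT = P/(A₁E₁) + P/(A₂E₂).
|α₁ − α₂|·ΔT = 9.3×10⁻⁶ × 58 = 0.0005394.
1/(A₁E₁) + 1/(A₂E₂) = 1/(1150×114×10³) + 1/(2000×104×10³) = 1.244×10⁻⁸ N⁻¹.
So P = 0.0005394 / 1.244×10⁻⁸ = 43.38 kN.
σ_{titanium alloy} = P/A₁ = 43380/1150 = 37.72 MPa, tensile.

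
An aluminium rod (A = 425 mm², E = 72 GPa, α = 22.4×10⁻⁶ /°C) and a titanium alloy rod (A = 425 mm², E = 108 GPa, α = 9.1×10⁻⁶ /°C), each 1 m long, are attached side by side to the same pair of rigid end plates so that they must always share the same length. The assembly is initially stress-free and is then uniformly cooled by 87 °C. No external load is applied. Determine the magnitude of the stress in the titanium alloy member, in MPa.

σ ≈ 50 MPa (compressive)

Equilibrium of a rigid end plate with no external load gives equal and opposite internal forces ±P in the two members. Since α_{aluminium} > α_{titanium alloy}, cooling drives the aluminium into tension and the titanium alloy into compression.
Equating the net (thermal + elastic) strains gives |α₁ − α₂|·ΔT = P·[1/(A₁E₁) + 1/(A₂E₂)].
|α₁ − α₂|·ΔT = 13.3×10⁻⁶ × 87 = 0.001157.
1/(A₁E₁) + 1/(A₂E₂) = 1/(425×72×10³) + 1/(425×108×10³) = 5.447×10⁻⁸ N⁻¹.
So P = 0.001157 / 5.447×10⁻⁸ = 21.24 kN.
σ_{titanium alloy} = P/A₂ = 21240/425 = 49.99 MPa, compressive.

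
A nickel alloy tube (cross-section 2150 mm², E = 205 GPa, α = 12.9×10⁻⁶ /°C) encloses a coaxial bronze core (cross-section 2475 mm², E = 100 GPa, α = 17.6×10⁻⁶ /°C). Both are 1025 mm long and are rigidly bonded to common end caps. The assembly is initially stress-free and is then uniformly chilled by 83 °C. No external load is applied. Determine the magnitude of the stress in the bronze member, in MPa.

σ ≈ 25 MPa (tensile)

Equilibrium of a rigid end plate with no external load gives equal and opposite internal forces ±P in the two members. Since α_{bronze} > α_{nickel alloy}, cooling drives the bronze into tension and the nickel alloy into compression.
Compatibility of the two members (thermal + elastic change equal): (α₁ − α₂)ΔT = P·[1/(A₁E₁) + 1/(A₂E₂)].
|α₁ − α₂|·ΔT = 4.7×10⁻⁶ × 83 = 0.0003901.
1/(A₁E₁) + 1/(A₂E₂) = 1/(2150×205×10³) + 1/(2475×100×10³) = 6.309×10⁻⁹ N⁻¹.
So P = 0.0003901 / 6.309×10⁻⁹ = 61.83 kN.
σ_{bronze} = P/A₂ = 61830/2475 = 24.98 MPa, tensile.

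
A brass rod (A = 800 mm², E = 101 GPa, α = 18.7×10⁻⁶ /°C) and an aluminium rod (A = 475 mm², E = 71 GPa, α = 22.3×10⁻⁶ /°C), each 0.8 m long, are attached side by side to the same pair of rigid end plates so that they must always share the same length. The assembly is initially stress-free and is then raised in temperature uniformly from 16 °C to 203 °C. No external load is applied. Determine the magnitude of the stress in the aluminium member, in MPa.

σ ≈ 33.7 MPa (compressive)

Equilibrium of a rigid end plate with no external load gives equal and opposite internal forces ±P in the two members. Since α_{aluminium} > α_{brass}, heating drives the aluminium into compression and the brass into tension.
Setting the final lengths equal and cancelling L: (α₁ − α₂)ΔT = P/(A₁E₁) + P/(A₂E₂).
|α₁ − α₂|·ΔT = 3.6×10⁻⁶ × 187 = 0.0006732.
1/(A₁E₁) + 1/(A₂E₂) = 1/(800×101×10³) + 1/(475×71×10³) = 4.203×10⁻⁸ N⁻¹.
So P = 0.0006732 / 4.203×10⁻⁸ = 16.02 kN.
σ_{aluminium} = P/A₂ = 16020/475 = 33.72 MPa, compressive.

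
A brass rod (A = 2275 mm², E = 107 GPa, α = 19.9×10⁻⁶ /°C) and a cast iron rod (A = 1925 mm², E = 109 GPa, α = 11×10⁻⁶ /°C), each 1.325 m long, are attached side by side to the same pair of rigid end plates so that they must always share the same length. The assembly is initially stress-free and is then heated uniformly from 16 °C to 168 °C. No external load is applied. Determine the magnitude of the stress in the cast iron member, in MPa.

σ ≈ 79.2 MPa (tensile)

The brass has the larger α, so on heating it would change length more than the cast iron if both were free. The rigid plates force a common final length, so the brass is put into compression and the cast iron into tension, with equal and opposite forces P (no external load).
Setting the final lengths equal and cancelling L: (α₁ − α₂)ΔT = P/(A₁E₁) + P/(A₂E₂).
|α₁ − α₂|·ΔT = 8.9×10⁻⁶ × 152 = 0.001353.
1/(A₁E₁) + 1/(A₂E₂) = 1/(2275×107×10³) + 1/(1925×109×10³) = 8.874×10⁻⁹ N⁻¹.
P = 0.001353 / 8.874×10⁻⁹ = 152400 N = 152.4 kN.
σ_{cast iron} = P/A₂ = 152400/1925 = 79.19 MPa, tensile.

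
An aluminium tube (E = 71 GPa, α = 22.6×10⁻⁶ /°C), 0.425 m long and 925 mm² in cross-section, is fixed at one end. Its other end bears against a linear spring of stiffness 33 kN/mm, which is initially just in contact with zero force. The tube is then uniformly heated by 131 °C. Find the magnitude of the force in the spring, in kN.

P ≈ 34.2 kN

The unrestrained thermal change is αΔT L = 22.6×10⁻⁶ × 131 × 425 = 1.258 mm.
With a force P in the spring, the elastic change of the tube is PL/(AE) and that of the spring is P/k; compatibility requires their sum to equal δ_free.
P [ L/(AE) + 1/k ] = δ_free → P [ 425/(925×71×10³) + 1/(33×10³) ] = 1.258.
P = 1.258 / 3.677×10⁻⁵ = 34220 N.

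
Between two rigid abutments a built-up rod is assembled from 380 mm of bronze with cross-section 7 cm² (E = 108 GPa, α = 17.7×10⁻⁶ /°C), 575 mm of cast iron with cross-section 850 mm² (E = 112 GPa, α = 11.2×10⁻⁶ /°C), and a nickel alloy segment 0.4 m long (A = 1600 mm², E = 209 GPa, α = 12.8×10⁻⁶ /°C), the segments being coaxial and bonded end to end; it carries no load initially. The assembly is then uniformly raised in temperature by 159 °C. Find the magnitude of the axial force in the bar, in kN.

If the supports were absent, the total length change would be Σ αᵢΔT Lᵢ = 17.7×10⁻⁶×159×380 + 11.2×10⁻⁶×159×575 + 12.8×10⁻⁶×159×400 = 2.907 mm.
The rigid supports impose zero overall length change; the single axial force P common to all segments must satisfy P Σ Lᵢ/(AᵢEᵢ) = δ_free.
The series flexibility is Σ Lᵢ/(AᵢEᵢ) = 380/(700×108×10³) + 575/(850×112×10³) + 400/(1600×209×10³) = 1.226×10⁻⁵ mm/N.
Hence P = δ_free / Σ(L/AE) = 2.907/1.226×10⁻⁵ = 237.1 kN (compressive).

P ≈ 237 kN (compressive)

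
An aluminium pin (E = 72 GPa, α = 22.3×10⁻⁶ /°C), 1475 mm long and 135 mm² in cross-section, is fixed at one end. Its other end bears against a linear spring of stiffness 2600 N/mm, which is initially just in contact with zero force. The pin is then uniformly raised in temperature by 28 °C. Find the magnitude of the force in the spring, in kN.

The unrestrained thermal change is αΔT L = 22.3×10⁻⁶ × 28 × 1475 = 0.921 mm.
With a force P in the spring, the elastic change of the pin is PL/(AE) and that of the spring is P/k; compatibility requires their sum to equal δ_free.
P [ L/(AE) + 1/k ] = δ_free → P [ 1475/(135×72×10³) + 1/(2600) ] = 0.921.
P = 0.921 / 0.0005364 = 1717 N.

P ≈ 1.72 kN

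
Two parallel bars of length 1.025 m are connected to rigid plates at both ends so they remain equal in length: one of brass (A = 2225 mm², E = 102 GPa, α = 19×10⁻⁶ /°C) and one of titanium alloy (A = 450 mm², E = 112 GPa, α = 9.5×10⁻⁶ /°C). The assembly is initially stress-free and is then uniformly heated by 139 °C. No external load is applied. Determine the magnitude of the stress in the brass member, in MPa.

σ ≈ 24.5 MPa (compressive)

Both members must finish at the same length. With the larger α, the brass tends to over-expand; the plates restrain it, putting the brass in compression and the titanium alloy in tension. With no external load the two internal forces are equal and opposite, magnitude P.
Equating the net (thermal + elastic) strains gives |α₁ − α₂|·ΔT = P·[1/(A₁E₁) + 1/(A₂E₂)].
|α₁ − α₂|·ΔT = 9.5×10⁻⁶ × 139 = 0.00132.
1/(A₁E₁) + 1/(A₂E₂) = 1/(2225×102×10³) + 1/(450×112×10³) = 2.425×10⁻⁸ N⁻¹.
So P = 0.00132 / 2.425×10⁻⁸ = 54.46 kN.
σ_{brass} = P/A₁ = 54460/2225 = 24.48 MPa, compressive.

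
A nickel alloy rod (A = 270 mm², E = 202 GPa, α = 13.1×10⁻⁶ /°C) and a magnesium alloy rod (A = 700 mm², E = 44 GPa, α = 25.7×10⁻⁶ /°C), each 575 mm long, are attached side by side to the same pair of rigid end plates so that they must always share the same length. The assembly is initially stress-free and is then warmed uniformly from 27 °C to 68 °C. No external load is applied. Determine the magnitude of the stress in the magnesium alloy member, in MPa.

Both members must finish at the same length. With the larger α, the magnesium alloy tends to over-expand; the plates restrain it, putting the magnesium alloy in compression and the nickel alloy in tension. With no external load the two internal forces are equal and opposite, magnitude P.
Equating the net (thermal + elastic) strains gives |α₁ − α₂|·ΔT = P·[1/(A₁E₁) + 1/(A₂E₂)].
|α₁ − α₂|·ΔT = 12.6×10⁻⁶ × 41 = 0.0005166.
1/(A₁E₁) + 1/(A₂E₂) = 1/(270×202×10³) + 1/(700×44×10³) = 5.08×10⁻⁸ N⁻¹.
P = 0.0005166 / 5.08×10⁻⁸ = 10170 N = 10.17 kN.
σ_{magnesium alloy} = P/A₂ = 10170/700 = 14.53 MPa, compressive.

σ ≈ 14.5 MPa (compressive)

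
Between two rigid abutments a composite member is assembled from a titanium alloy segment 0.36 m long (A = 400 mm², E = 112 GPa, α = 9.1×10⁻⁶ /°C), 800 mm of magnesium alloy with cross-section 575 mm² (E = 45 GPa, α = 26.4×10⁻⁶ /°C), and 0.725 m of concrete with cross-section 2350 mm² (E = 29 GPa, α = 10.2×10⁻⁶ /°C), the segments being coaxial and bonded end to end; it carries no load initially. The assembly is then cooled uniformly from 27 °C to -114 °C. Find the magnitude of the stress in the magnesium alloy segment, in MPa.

Free thermal contraction of the whole bar: Σ αᵢΔT Lᵢ = 9.1×10⁻⁶×141×360 + 26.4×10⁻⁶×141×800 + 10.2×10⁻⁶×141×725 = 4.483 mm.
Since the ends are fixed, an axial force P builds up, equal in every segment, with P · Σ Lᵢ/(AᵢEᵢ) = δ_free.
The series flexibility is Σ Lᵢ/(AᵢEᵢ) = 360/(400×112×10³) + 800/(575×45×10³) + 725/(2350×29×10³) = 4.959×10⁻⁵ mm/N.
So P = 4.483 / 4.959×10⁻⁵ = 90.39 kN, tensile.
σ_{magnesium alloy} = P / A = 90390 / 575 = 157.2 MPa.

σ ≈ 157 MPa (tensile)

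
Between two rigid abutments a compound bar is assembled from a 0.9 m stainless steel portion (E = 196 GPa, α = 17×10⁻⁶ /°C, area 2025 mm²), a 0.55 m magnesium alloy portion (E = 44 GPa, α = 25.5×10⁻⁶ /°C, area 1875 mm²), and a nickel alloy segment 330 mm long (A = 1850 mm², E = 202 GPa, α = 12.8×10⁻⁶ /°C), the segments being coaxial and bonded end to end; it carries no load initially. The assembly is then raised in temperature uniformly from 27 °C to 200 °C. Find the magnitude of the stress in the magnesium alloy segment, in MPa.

Free thermal expansion of the whole bar: Σ αᵢΔT Lᵢ = 17×10⁻⁶×173×900 + 25.5×10⁻⁶×173×550 + 12.8×10⁻⁶×173×330 = 5.804 mm.
Since the ends are fixed, an axial force P builds up, equal in every segment, with P · Σ Lᵢ/(AᵢEᵢ) = δ_free.
Σ Lᵢ/(AᵢEᵢ) = 900/(2025×196×10³) + 550/(1875×44×10³) + 330/(1850×202×10³) = 9.817×10⁻⁶ mm/N.
P = 5.804 / 9.817×10⁻⁶ = 591200 N = 591.2 kN, compressive.
σ_{magnesium alloy} = P / A = 591200 / 1875 = 315.3 MPa.

σ ≈ 315 MPa (compressive)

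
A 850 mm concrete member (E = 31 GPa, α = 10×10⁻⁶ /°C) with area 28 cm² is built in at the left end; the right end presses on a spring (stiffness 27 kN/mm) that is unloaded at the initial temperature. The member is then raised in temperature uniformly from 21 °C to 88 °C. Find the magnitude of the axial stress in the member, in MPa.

σ ≈ 4.34 MPa (compressive)

Free thermal expansion: δ_free = αΔT L = 10×10⁻⁶ × 67 × 850 = 0.5695 mm.
Let P be the compressive force at the spring. The member shortens elastically by PL/(AE) and the spring compresses by P/k; together these equal δ_free.
So P = δ_free / [L/(AE) + 1/k] = 0.5695 / [ 850/(2800×31×10³) + 1/(27×10³) ].
P = 0.5695 / 4.683×10⁻⁵ = 12160 N.
σ = P/A = 12160/2800 = 4.343 MPa.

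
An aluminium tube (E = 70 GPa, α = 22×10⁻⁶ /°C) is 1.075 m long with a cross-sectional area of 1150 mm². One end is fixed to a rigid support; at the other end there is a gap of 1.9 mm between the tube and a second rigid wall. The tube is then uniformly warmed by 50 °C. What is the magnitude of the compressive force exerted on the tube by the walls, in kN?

Unrestrained expansion: δ_free = αΔT L = 22×10⁻⁶ × 50 × 1075 = 1.183 mm.
This is smaller than the 1.9 mm clearance, so the tube expands freely without reaching the stop — the stress is zero.

P ≈ 0 kN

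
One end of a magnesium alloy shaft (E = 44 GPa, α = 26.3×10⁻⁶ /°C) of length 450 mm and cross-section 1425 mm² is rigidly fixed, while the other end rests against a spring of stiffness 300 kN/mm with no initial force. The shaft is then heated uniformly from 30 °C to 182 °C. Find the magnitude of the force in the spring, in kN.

P ≈ 171 kN

If the spring were absent the shaft would lengthen by αΔT L = 26.3×10⁻⁶ × 152 × 450 = 1.799 mm.
Let P be the compressive force at the spring. The shaft shortens elastically by PL/(AE) and the spring compresses by P/k; together these equal δ_free.
So P = δ_free / [L/(AE) + 1/k] = 1.799 / [ 450/(1425×44×10³) + 1/(300×10³) ].
P = 1.799 / 1.051×10⁻⁵ = 171200 N.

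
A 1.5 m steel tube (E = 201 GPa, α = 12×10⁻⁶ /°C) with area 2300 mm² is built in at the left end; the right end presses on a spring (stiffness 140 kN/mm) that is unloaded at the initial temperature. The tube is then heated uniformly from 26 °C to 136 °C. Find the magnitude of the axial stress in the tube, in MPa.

If the spring were absent the tube would lengthen by αΔT L = 12×10⁻⁶ × 110 × 1500 = 1.98 mm.
Let P be the compressive force at the spring. The tube shortens elastically by PL/(AE) and the spring compresses by P/k; together these equal δ_free.
P [ L/(AE) + 1/k ] = δ_free → P [ 1500/(2300×201×10³) + 1/(140×10³) ] = 1.98.
P = 1.98 / 1.039×10⁻⁵ = 190600 N.
σ = P/A = 190600/2300 = 82.88 MPa.

σ ≈ 82.9 MPa (compressive)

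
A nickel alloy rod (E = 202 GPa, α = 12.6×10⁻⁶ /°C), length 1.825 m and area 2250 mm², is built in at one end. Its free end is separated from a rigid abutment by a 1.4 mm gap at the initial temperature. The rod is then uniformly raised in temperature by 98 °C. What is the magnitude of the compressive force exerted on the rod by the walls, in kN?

P ≈ 213 kN

If the wall were absent the rod would grow by αΔT L = 12.6×10⁻⁶ × 98 × 1825 = 2.254 mm.
After closing the 1.4 mm clearance, 2.254 − 1.4 = 0.8535 mm of expansion remains to be suppressed by the wall.
So σ = E(δ_free − g)/L = 202×10³ × 0.8535/1825 = 94.47 MPa.
Force on the wall = σA = 94.47 × 2250 mm² = 212.6 kN.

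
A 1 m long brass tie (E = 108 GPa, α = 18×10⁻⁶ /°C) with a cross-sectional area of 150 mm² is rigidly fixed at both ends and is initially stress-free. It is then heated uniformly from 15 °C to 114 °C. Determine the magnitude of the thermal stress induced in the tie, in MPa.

Because both ends are immovable the net strain is zero, and the suppressed thermal strain is αΔT = 18×10⁻⁶ × 99 = 1782×10⁻⁶.
The stress required to suppress this strain is σ = Eε = 108×10³ × 1782×10⁻⁶ = 192.5 MPa, compressive since the tie is trying to expand.

σ ≈ 192 MPa (compressive)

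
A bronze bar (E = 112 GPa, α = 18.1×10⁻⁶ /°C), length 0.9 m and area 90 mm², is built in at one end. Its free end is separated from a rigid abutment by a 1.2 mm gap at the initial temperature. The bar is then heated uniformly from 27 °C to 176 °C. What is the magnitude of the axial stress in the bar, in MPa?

σ ≈ 153 MPa (compressive)

Unrestrained expansion: δ_free = αΔT L = 18.1×10⁻⁶ × 149 × 900 = 2.427 mm.
After closing the 1.2 mm clearance, 2.427 − 1.2 = 1.227 mm of expansion remains to be suppressed by the wall.
That suppressed elongation corresponds to σ = E·Δ/L = 112×10³ × 1.227/900 = 152.7 MPa.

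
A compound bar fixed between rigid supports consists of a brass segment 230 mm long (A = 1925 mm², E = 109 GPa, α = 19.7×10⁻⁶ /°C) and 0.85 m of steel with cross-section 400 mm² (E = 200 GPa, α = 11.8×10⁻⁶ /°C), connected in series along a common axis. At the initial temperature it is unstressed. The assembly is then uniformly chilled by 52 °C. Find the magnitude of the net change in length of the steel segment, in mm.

If the supports were absent, the total length change would be Σ αᵢΔT Lᵢ = 19.7×10⁻⁶×52×230 + 11.8×10⁻⁶×52×850 = 0.7572 mm.
The walls prevent any net length change, so an axial force P (same in every segment) develops. Compatibility: P · Σ Lᵢ/(AᵢEᵢ) = δ_free.
The series flexibility is Σ Lᵢ/(AᵢEᵢ) = 230/(1925×109×10³) + 850/(400×200×10³) = 1.172×10⁻⁵ mm/N.
So P = 0.7572 / 1.172×10⁻⁵ = 64.6 kN, tensile.
For the steel segment, free thermal change = 11.8×10⁻⁶×52×850 = 0.5216 mm and elastic change from P = 64600×850/(400×200×10³) = 0.6864 mm; these oppose, so the net change is 0.165 mm (segment lengthens).

|ΔL| ≈ 0.165 mm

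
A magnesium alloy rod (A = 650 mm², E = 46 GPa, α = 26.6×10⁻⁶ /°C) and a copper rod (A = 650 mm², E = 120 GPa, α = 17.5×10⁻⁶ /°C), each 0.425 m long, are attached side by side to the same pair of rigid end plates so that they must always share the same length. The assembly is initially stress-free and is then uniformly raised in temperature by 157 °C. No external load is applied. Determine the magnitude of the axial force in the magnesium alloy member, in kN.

P ≈ 30.9 kN (compressive in the magnesium alloy)

Both members must finish at the same length. With the larger α, the magnesium alloy tends to over-expand; the plates restrain it, putting the magnesium alloy in compression and the copper in tension. With no external load the two internal forces are equal and opposite, magnitude P.
Setting the final lengths equal and cancelling L: (α₁ − α₂)ΔT = P/(A₁E₁) + P/(A₂E₂).
|α₁ − α₂|·ΔT = 9.1×10⁻⁶ × 157 = 0.001429.
1/(A₁E₁) + 1/(A₂E₂) = 1/(650×46×10³) + 1/(650×120×10³) = 4.627×10⁻⁸ N⁻¹.
So P = 0.001429 / 4.627×10⁻⁸ = 30.88 kN.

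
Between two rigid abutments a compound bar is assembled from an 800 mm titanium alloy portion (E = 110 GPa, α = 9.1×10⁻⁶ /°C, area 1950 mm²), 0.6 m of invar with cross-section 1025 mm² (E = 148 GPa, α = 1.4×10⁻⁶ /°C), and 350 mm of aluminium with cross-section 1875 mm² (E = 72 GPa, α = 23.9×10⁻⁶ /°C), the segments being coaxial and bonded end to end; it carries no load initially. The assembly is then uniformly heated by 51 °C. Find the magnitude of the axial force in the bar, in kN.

P ≈ 81.8 kN (compressive)

With the walls removed the bar would change length by δ_free = Σ αᵢΔT Lᵢ = 9.1×10⁻⁶×51×800 + 1.4×10⁻⁶×51×600 + 23.9×10⁻⁶×51×350 = 0.8407 mm.
The walls prevent any net length change, so an axial force P (same in every segment) develops. Compatibility: P · Σ Lᵢ/(AᵢEᵢ) = δ_free.
Σ Lᵢ/(AᵢEᵢ) = 800/(1950×110×10³) + 600/(1025×148×10³) + 350/(1875×72×10³) = 1.028×10⁻⁵ mm/N.
P = 0.8407 / 1.028×10⁻⁵ = 81800 N = 81.8 kN, compressive.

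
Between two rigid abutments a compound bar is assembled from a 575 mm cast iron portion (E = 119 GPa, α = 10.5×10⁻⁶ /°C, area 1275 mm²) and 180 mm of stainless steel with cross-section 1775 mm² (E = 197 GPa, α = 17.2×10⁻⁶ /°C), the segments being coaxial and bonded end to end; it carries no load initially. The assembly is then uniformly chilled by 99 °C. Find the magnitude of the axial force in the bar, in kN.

If the supports were absent, the total length change would be Σ αᵢΔT Lᵢ = 10.5×10⁻⁶×99×575 + 17.2×10⁻⁶×99×180 = 0.9042 mm.
The walls prevent any net length change, so an axial force P (same in every segment) develops. Compatibility: P · Σ Lᵢ/(AᵢEᵢ) = δ_free.
Σ Lᵢ/(AᵢEᵢ) = 575/(1275×119×10³) + 180/(1775×197×10³) = 4.305×10⁻⁶ mm/N.
So P = 0.9042 / 4.305×10⁻⁶ = 210.1 kN, tensile.

P ≈ 210 kN (tensile)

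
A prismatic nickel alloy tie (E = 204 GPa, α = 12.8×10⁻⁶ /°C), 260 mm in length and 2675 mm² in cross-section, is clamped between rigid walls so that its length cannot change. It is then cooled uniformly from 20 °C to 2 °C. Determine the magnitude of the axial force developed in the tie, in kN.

P ≈ 126 kN (tensile)

The ends cannot move, so σ = EαΔT = 204×10³ × 12.8×10⁻⁶ × 18 = 47 MPa.
P = AEαΔT = 2675 × 204×10³ × 12.8×10⁻⁶ × 18 = 125.7 kN (tensile).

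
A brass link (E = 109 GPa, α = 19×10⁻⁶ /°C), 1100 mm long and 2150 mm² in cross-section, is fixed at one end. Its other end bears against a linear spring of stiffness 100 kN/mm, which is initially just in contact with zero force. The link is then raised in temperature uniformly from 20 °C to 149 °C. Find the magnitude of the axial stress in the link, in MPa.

The unrestrained thermal change is αΔT L = 19×10⁻⁶ × 129 × 1100 = 2.696 mm.
With a force P in the spring, the elastic change of the link is PL/(AE) and that of the spring is P/k; compatibility requires their sum to equal δ_free.
P [ L/(AE) + 1/k ] = δ_free → P [ 1100/(2150×109×10³) + 1/(100×10³) ] = 2.696.
P = 2.696 / 1.469×10⁻⁵ = 183500 N.
σ = P/A = 183500/2150 = 85.34 MPa.

σ ≈ 85.3 MPa (compressive)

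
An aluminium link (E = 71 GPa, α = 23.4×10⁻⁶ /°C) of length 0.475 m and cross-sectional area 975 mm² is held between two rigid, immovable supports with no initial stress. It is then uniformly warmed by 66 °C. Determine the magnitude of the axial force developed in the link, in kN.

With zero net strain, σ = E·αΔT = 71 GPa × 23.4×10⁻⁶ × 66 = 109.7 MPa.
Then P = σA = 109.7 × 975 mm² = 106.9 kN, compressive.

P ≈ 107 kN (compressive)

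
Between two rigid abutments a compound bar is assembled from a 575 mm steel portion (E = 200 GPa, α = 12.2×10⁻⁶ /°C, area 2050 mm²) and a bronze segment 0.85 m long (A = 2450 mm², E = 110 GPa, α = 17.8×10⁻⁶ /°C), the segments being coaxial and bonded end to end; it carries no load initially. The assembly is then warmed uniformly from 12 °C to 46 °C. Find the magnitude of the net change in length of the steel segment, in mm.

|ΔL| ≈ 0.00676 mm

If the supports were absent, the total length change would be Σ αᵢΔT Lᵢ = 12.2×10⁻⁶×34×575 + 17.8×10⁻⁶×34×850 = 0.7529 mm.
Since the ends are fixed, an axial force P builds up, equal in every segment, with P · Σ Lᵢ/(AᵢEᵢ) = δ_free.
The series flexibility is Σ Lᵢ/(AᵢEᵢ) = 575/(2050×200×10³) + 850/(2450×110×10³) = 4.556×10⁻⁶ mm/N.
Hence P = δ_free / Σ(L/AE) = 0.7529/4.556×10⁻⁶ = 165.2 kN (compressive).
For the steel segment, free thermal change = 12.2×10⁻⁶×34×575 = 0.2385 mm and elastic change from P = 165200×575/(2050×200×10³) = 0.2317 mm; these oppose, so the net change is 0.00676 mm (segment lengthens).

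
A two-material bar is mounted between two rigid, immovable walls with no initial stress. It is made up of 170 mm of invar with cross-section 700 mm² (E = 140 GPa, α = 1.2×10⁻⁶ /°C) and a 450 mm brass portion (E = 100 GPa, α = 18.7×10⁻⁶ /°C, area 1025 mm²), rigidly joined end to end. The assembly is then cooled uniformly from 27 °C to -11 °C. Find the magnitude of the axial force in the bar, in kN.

P ≈ 53.5 kN (tensile)

Free thermal contraction of the whole bar: Σ αᵢΔT Lᵢ = 1.2×10⁻⁶×38×170 + 18.7×10⁻⁶×38×450 = 0.3275 mm.
The rigid supports impose zero overall length change; the single axial force P common to all segments must satisfy P Σ Lᵢ/(AᵢEᵢ) = δ_free.
Σ Lᵢ/(AᵢEᵢ) = 170/(700×140×10³) + 450/(1025×100×10³) = 6.125×10⁻⁶ mm/N.
So P = 0.3275 / 6.125×10⁻⁶ = 53.47 kN, tensile.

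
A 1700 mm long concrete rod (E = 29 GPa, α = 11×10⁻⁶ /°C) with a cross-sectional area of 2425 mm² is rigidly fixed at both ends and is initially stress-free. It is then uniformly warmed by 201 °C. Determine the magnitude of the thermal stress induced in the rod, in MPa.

The supports are rigid, so the total axial strain is zero. The restrained thermal strain is ε = αΔT = 11×10⁻⁶ × 201 = 2211×10⁻⁶.
σ = EαΔT = 29×10³ × 11×10⁻⁶ × 201 = 64.12 MPa (compressive; the rod is trying to expand).

σ ≈ 64.1 MPa (compressive)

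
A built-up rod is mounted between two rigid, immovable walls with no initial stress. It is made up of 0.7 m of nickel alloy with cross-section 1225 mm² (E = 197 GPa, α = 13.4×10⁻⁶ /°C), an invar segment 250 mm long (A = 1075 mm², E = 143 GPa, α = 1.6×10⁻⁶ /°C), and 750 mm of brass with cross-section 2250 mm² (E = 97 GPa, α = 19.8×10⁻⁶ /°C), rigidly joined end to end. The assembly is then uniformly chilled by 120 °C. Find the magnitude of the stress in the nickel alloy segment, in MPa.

σ ≈ 303 MPa (tensile)

Free thermal contraction of the whole bar: Σ αᵢΔT Lᵢ = 13.4×10⁻⁶×120×700 + 1.6×10⁻⁶×120×250 + 19.8×10⁻⁶×120×750 = 2.956 mm.
Since the ends are fixed, an axial force P builds up, equal in every segment, with P · Σ Lᵢ/(AᵢEᵢ) = δ_free.
The series flexibility is Σ Lᵢ/(AᵢEᵢ) = 700/(1225×197×10³) + 250/(1075×143×10³) + 750/(2250×97×10³) = 7.963×10⁻⁶ mm/N.
P = 2.956 / 7.963×10⁻⁶ = 371100 N = 371.1 kN, tensile.
σ_{nickel alloy} = P / A = 371100 / 1225 = 303 MPa.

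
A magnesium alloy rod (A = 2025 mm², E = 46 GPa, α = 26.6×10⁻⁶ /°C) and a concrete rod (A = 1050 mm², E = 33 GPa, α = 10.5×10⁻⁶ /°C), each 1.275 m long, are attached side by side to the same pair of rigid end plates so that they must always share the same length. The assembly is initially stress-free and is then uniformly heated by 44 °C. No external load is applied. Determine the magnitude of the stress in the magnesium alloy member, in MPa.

The magnesium alloy has the larger α, so on heating it would change length more than the concrete if both were free. The rigid plates force a common final length, so the magnesium alloy is put into compression and the concrete into tension, with equal and opposite forces P (no external load).
Compatibility of the two members (thermal + elastic change equal): (α₁ − α₂)ΔT = P·[1/(A₁E₁) + 1/(A₂E₂)].
|α₁ − α₂|·ΔT = 16.1×10⁻⁶ × 44 = 0.0007084.
1/(A₁E₁) + 1/(A₂E₂) = 1/(2025×46×10³) + 1/(1050×33×10³) = 3.96×10⁻⁸ N⁻¹.
P = 0.0007084 / 3.96×10⁻⁸ = 17890 N = 17.89 kN.
σ_{magnesium alloy} = P/A₁ = 17890/2025 = 8.835 MPa, compressive.

σ ≈ 8.84 MPa (compressive)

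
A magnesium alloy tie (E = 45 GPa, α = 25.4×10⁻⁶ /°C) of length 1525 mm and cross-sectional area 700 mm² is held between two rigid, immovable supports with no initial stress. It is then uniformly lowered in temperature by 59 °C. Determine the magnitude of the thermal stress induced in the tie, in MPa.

Because both ends are immovable the net strain is zero, and the suppressed thermal strain is αΔT = 25.4×10⁻⁶ × 59 = 1498.6×10⁻⁶.
σ = EαΔT = 45×10³ × 25.4×10⁻⁶ × 59 = 67.44 MPa (tensile; the tie is trying to contract).

σ ≈ 67.4 MPa (tensile)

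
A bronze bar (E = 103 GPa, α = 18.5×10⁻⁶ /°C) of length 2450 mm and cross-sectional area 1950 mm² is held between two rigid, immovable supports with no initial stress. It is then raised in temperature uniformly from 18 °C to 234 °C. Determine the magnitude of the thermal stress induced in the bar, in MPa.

σ ≈ 412 MPa (compressive)

With length fixed, the mechanical strain must cancel the thermal strain αΔT = 18.5×10⁻⁶ × 216 = 3996×10⁻⁶.
σ = EαΔT = 103×10³ × 18.5×10⁻⁶ × 216 = 411.6 MPa (compressive; the bar is trying to expand).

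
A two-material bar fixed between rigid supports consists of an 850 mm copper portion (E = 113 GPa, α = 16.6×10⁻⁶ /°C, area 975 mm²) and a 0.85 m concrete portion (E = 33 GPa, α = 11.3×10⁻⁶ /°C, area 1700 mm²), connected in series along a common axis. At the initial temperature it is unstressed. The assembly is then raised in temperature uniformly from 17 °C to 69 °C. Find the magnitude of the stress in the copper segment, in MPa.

With the walls removed the bar would change length by δ_free = Σ αᵢΔT Lᵢ = 16.6×10⁻⁶×52×850 + 11.3×10⁻⁶×52×850 = 1.233 mm.
The walls prevent any net length change, so an axial force P (same in every segment) develops. Compatibility: P · Σ Lᵢ/(AᵢEᵢ) = δ_free.
Σ Lᵢ/(AᵢEᵢ) = 850/(975×113×10³) + 850/(1700×33×10³) = 2.287×10⁻⁵ mm/N.
P = 1.233 / 2.287×10⁻⁵ = 53930 N = 53.93 kN, compressive.
σ_{copper} = P / A = 53930 / 975 = 55.31 MPa.

σ ≈ 55.3 MPa (compressive)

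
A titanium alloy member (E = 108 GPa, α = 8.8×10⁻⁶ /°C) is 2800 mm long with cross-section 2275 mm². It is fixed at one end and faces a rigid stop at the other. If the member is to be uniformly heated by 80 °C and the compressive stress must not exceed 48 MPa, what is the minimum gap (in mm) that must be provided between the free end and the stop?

g ≈ 0.727 mm

With no wall the member would lengthen by αΔT L = 8.8×10⁻⁶ × 80 × 2800 = 1.971 mm.
At the allowable stress the elastic shortening the wall may impose is σL/E = 48 × 2800 / (108×10³) = 1.244 mm.
The gap must absorb the remainder: g_min = 1.971 − 1.244 = 0.7268 mm.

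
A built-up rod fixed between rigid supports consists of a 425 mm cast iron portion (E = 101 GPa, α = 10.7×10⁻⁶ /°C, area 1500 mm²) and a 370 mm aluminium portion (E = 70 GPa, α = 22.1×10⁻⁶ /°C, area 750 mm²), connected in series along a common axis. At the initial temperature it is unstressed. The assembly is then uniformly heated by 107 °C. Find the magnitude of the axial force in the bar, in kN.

If the supports were absent, the total length change would be Σ αᵢΔT Lᵢ = 10.7×10⁻⁶×107×425 + 22.1×10⁻⁶×107×370 = 1.362 mm.
The walls prevent any net length change, so an axial force P (same in every segment) develops. Compatibility: P · Σ Lᵢ/(AᵢEᵢ) = δ_free.
Σ Lᵢ/(AᵢEᵢ) = 425/(1500×101×10³) + 370/(750×70×10³) = 9.853×10⁻⁶ mm/N.
So P = 1.362 / 9.853×10⁻⁶ = 138.2 kN, compressive.

P ≈ 138 kN (compressive)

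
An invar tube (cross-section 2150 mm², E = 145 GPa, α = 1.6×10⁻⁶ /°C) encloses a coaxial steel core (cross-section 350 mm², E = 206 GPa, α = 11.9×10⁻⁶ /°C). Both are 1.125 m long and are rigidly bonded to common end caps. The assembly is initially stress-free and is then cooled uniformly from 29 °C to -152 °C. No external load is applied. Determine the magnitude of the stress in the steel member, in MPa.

σ ≈ 312 MPa (tensile)

The steel has the larger α, so on cooling it would change length more than the invar if both were free. The rigid plates force a common final length, so the steel is put into tension and the invar into compression, with equal and opposite forces P (no external load).
Setting the final lengths equal and cancelling L: (α₁ − α₂)ΔT = P/(A₁E₁) + P/(A₂E₂).
|α₁ − α₂|·ΔT = 10.3×10⁻⁶ × 181 = 0.001864.
1/(A₁E₁) + 1/(A₂E₂) = 1/(2150×145×10³) + 1/(350×206×10³) = 1.708×10⁻⁸ N⁻¹.
P = 0.001864 / 1.708×10⁻⁸ = 109200 N = 109.2 kN.
σ_{steel} = P/A₂ = 109200/350 = 311.9 MPa, tensile.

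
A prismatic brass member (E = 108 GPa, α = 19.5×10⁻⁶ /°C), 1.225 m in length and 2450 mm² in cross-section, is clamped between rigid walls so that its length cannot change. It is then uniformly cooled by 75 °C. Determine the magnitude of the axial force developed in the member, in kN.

With zero net strain, σ = E·αΔT = 108 GPa × 19.5×10⁻⁶ × 75 = 157.9 MPa.
P = AEαΔT = 2450 × 108×10³ × 19.5×10⁻⁶ × 75 = 387 kN (tensile).

P ≈ 387 kN (tensile)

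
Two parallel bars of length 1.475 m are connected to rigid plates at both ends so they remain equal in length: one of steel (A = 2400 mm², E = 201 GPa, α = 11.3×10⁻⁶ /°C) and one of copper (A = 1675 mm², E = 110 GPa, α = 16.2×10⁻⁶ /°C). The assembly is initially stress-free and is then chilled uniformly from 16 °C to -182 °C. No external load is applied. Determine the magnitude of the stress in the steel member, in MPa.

Both members must finish at the same length. With the larger α, the copper tends to over-contract; the plates restrain it, putting the copper in tension and the steel in compression. With no external load the two internal forces are equal and opposite, magnitude P.
Equating the net (thermal + elastic) strains gives |α₁ − α₂|·ΔT = P·[1/(A₁E₁) + 1/(A₂E₂)].
|α₁ − α₂|·ΔT = 4.9×10⁻⁶ × 198 = 0.0009702.
1/(A₁E₁) + 1/(A₂E₂) = 1/(2400×201×10³) + 1/(1675×110×10³) = 7.5×10⁻⁹ N⁻¹.
So P = 0.0009702 / 7.5×10⁻⁹ = 129.4 kN.
σ_{steel} = P/A₁ = 129400/2400 = 53.9 MPa, compressive.

σ ≈ 53.9 MPa (compressive)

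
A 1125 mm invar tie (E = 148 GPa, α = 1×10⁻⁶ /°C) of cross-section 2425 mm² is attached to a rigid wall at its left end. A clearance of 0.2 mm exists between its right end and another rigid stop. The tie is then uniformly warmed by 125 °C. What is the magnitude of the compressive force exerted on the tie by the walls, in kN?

P ≈ 0 kN

Unrestrained expansion: δ_free = αΔT L = 1×10⁻⁶ × 125 × 1125 = 0.1406 mm.
Since δ_free = 0.141 mm is less than the 0.2 mm gap, the tie never touches the wall. No axial force develops.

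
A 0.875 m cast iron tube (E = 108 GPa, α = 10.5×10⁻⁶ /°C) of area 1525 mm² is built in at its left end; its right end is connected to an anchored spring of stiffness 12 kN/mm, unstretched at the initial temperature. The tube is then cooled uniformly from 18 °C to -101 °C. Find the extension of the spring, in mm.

δ ≈ 1.03 mm

The unrestrained thermal change is αΔT L = 10.5×10⁻⁶ × 119 × 875 = 1.093 mm.
With a force P in the spring, the elastic change of the tube is PL/(AE) and that of the spring is P/k; compatibility requires their sum to equal δ_free.
P [ L/(AE) + 1/k ] = δ_free → P [ 875/(1525×108×10³) + 1/(12×10³) ] = 1.093.
P = 1.093 / 8.865×10⁻⁵ = 12330 N.
Spring extension = P/k = 12330/(12×10³) = 1.028 mm.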